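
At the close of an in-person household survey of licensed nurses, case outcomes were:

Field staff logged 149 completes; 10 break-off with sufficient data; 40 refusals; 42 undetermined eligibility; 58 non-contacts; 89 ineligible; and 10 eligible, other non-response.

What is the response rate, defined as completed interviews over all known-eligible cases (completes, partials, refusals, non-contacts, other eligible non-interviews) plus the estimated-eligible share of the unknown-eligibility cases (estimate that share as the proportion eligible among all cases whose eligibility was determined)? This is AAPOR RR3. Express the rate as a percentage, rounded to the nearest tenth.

49.9%

Numerator = 149
Eligible (known) = 149 + 10 + 40 + 58 + 10 = 267
e = 267 / (267 + 89) = 267 / 356 = 0.7500
Estimated eligible among unknowns = 0.7500 × 42 = 31.50
Denominator = 267 + 31.50 = 298.50
RR3 = 149 / 298.50 = 0.4992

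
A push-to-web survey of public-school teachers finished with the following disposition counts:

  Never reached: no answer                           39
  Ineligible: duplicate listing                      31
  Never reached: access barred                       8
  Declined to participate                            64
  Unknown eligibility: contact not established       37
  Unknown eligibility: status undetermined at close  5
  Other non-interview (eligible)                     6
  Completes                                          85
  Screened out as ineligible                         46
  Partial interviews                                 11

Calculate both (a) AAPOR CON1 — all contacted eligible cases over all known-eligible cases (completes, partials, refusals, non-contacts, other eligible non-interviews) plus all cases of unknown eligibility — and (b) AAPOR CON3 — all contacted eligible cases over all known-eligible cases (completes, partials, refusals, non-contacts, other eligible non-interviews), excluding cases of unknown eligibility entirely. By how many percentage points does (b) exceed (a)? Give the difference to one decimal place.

12.8

Never reached = 39 + 8 = 47
Unknown eligibility = 37 + 5 = 42
Not eligible = 46 + 31 = 77
Top: 85 + 11 + 64 + 6 = 166
Denominator: 85 + 11 + 64 + 47 + 6 + 42 = 255
CON1 = 166 / 255 = 0.6510
Denominator: 85 + 11 + 64 + 47 + 6 = 213
CON3 = 166 / 213 = 0.7793
Difference = 77.93 − 65.10 = 12.83 percentage points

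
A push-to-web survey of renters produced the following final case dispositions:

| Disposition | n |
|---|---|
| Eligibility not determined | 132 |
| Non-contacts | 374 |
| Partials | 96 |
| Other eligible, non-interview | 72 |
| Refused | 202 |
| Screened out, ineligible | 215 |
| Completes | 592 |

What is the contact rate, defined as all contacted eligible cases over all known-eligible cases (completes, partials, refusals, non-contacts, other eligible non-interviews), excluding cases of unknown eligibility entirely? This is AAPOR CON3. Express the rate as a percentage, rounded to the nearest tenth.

Num → 592 + 96 + 202 + 72 = 962
Base → 592 + 96 + 202 + 374 + 72 = 1336
CON3 = 962 / 1336 = 0.7201

72.0%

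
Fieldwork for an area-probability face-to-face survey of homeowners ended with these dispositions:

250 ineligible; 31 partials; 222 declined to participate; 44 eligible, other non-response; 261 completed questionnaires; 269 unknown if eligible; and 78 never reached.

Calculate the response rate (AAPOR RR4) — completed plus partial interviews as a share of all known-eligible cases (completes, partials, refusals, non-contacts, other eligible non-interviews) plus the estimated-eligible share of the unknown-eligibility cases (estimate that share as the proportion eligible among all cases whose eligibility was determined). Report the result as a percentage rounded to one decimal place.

Top = 261 + 31 = 292
Eligible (known) = 261 + 31 + 222 + 78 + 44 = 636
e = 636 / (636 + 250) = 636 / 886 = 0.7178
Eligible share of unknowns = 0.7178 × 269 = 193.09
Base = 636 + 193.09 = 829.09
RR4 = 292 / 829.09 = 0.3522

35.2%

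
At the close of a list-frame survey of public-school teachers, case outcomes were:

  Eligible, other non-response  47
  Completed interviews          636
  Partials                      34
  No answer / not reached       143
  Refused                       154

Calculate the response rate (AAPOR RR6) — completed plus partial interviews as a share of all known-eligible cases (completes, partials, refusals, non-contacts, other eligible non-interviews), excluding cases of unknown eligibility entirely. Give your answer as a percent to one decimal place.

66.1%

Num = 636 + 34 = 670
Base = 636 + 34 + 154 + 143 + 47 = 1014
RR6 = 670 / 1014 = 0.6607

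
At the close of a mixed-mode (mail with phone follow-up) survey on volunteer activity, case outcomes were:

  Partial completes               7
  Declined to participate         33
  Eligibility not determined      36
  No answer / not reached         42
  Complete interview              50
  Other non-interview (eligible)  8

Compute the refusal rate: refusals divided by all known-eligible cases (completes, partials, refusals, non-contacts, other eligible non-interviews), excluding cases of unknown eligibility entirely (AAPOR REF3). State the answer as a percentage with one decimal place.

23.6%

Numerator: 33
Denominator: 50 + 7 + 33 + 42 + 8 = 140
REF3 = 33 / 140 = 0.2357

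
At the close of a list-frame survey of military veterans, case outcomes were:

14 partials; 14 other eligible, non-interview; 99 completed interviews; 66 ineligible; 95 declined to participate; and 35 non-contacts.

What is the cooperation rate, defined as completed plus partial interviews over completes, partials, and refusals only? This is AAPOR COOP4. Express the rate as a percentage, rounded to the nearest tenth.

54.3%

Numerator: 99 + 14 = 113
Denominator: 99 + 14 + 95 = 208
COOP4 = 113 / 208 = 0.5433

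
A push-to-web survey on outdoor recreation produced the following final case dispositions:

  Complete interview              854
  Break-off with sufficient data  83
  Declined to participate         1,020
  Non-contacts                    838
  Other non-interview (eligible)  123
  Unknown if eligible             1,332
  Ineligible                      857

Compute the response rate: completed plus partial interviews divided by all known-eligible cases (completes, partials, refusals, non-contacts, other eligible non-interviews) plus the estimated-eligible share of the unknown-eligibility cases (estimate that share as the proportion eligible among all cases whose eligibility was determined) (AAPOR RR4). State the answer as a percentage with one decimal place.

23.7%

Num = 854 + 83 = 937
Eligible (known) = 854 + 83 + 1020 + 838 + 123 = 2918
e = 2918 / (2918 + 857) = 2918 / 3775 = 0.7730
Eligible share of unknowns = 0.7730 × 1332 = 1029.64
Denom = 2918 + 1029.64 = 3947.64
RR4 = 937 / 3947.64 = 0.2374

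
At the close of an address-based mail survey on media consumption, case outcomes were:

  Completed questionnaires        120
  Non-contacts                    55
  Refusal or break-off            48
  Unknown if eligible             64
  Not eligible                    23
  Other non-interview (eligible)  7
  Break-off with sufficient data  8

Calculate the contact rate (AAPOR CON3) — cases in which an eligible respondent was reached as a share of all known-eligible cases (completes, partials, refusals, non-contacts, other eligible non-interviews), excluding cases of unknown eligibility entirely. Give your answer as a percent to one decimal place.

Num = 120 + 8 + 48 + 7 = 183
Base = 120 + 8 + 48 + 55 + 7 = 238
CON3 = 183 / 238 = 0.7689

76.9%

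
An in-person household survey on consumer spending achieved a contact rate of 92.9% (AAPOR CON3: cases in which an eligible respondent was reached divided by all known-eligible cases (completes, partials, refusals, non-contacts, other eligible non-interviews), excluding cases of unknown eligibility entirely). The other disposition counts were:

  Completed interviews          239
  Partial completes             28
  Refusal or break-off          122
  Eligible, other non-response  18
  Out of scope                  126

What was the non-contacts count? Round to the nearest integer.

31

Numerator → 239 + 28 + 122 + 18 = 407
CON3 = 407 / D = 0.929
D = 407 / 0.929 = 438.1
Other denominator terms total 407
non-contacts = 438.1 − 407 ≈ 31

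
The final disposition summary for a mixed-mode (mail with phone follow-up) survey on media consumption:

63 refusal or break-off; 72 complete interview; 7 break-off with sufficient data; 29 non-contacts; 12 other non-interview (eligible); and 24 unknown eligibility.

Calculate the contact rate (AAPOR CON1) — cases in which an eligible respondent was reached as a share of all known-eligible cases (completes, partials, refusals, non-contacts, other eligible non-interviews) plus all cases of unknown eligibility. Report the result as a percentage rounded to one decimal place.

74.4%

Num = 72 + 7 + 63 + 12 = 154
Denom = 72 + 7 + 63 + 29 + 12 + 24 = 207
CON1 = 154 / 207 = 0.7440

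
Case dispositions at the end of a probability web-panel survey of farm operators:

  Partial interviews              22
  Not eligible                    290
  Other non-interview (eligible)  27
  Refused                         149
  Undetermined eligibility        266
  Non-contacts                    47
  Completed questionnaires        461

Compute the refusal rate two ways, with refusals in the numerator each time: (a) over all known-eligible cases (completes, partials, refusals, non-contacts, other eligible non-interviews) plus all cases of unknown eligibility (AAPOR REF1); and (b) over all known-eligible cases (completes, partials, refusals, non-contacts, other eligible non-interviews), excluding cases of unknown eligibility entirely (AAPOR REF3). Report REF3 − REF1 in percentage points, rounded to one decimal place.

5.8

Numerator → 149
Denom → 461 + 22 + 149 + 47 + 27 + 266 = 972
REF1 = 149 / 972 = 0.1533
Denom → 461 + 22 + 149 + 47 + 27 = 706
REF3 = 149 / 706 = 0.2110
Difference = 21.10 − 15.33 = 5.77 percentage points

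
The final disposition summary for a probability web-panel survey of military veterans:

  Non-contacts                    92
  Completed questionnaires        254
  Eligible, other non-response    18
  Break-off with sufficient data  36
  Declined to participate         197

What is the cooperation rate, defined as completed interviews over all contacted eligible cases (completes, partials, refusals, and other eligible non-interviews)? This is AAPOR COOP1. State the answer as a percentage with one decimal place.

50.3%

Num: 254
Base: 254 + 36 + 197 + 18 = 505
COOP1 = 254 / 505 = 0.5030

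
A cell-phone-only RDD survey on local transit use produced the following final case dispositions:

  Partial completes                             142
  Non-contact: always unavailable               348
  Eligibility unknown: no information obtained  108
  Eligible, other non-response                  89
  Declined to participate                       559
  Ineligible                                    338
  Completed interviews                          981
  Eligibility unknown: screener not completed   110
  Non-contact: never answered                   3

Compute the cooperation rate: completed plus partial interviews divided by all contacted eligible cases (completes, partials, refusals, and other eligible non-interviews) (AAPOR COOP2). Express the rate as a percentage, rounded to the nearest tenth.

Never reached = 3 + 348 = 351
Unknown if eligible = 110 + 108 = 218
Top → 981 + 142 = 1123
Denom → 981 + 142 + 559 + 89 = 1771
COOP2 = 1123 / 1771 = 0.6341

63.4%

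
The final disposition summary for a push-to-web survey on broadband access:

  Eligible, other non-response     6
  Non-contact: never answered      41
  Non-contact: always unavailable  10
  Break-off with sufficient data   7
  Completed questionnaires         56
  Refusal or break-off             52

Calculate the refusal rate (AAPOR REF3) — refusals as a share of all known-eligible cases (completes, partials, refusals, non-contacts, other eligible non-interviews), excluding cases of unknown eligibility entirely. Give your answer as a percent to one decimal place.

30.2%

No contact after all attempts = 41 + 10 = 51
Numerator: 52
Denominator: 56 + 7 + 52 + 51 + 6 = 172
REF3 = 52 / 172 = 0.3023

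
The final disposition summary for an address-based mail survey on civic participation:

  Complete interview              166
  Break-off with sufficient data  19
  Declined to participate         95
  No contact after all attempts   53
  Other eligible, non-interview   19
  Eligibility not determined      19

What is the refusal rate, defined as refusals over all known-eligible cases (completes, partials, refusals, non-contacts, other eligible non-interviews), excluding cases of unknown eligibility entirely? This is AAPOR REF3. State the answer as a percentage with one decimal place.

27.0%

Numerator = 95
Denom = 166 + 19 + 95 + 53 + 19 = 352
REF3 = 95 / 352 = 0.2699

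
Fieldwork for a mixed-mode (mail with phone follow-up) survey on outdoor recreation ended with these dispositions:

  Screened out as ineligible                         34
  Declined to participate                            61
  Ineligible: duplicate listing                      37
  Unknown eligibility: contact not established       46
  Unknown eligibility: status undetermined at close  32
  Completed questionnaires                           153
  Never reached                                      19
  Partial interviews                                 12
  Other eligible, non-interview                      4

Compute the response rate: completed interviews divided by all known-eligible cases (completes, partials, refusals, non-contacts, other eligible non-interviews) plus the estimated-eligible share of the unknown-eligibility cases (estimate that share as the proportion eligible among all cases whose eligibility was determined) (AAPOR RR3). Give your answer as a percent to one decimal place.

49.4%

Unknown eligibility = 46 + 32 = 78
Not eligible = 34 + 37 = 71
Top: 153
Known eligible: 153 + 12 + 61 + 19 + 4 = 249
e = 249 / (249 + 71) = 249 / 320 = 0.7781
e × U: 0.7781 × 78 = 60.69
Denominator: 249 + 60.69 = 309.69
RR3 = 153 / 309.69 = 0.4940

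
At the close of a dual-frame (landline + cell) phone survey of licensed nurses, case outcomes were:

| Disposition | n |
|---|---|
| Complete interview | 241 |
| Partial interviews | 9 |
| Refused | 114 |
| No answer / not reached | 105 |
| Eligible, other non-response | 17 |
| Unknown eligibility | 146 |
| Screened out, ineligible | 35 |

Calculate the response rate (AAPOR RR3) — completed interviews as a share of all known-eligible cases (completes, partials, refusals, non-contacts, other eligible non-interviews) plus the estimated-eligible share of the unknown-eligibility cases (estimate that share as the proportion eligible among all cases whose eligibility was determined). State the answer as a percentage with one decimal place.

Top = 241
Determined eligible = 241 + 9 + 114 + 105 + 17 = 486
e = 486 / (486 + 35) = 486 / 521 = 0.9328
e × U = 0.9328 × 146 = 136.19
Denom = 486 + 136.19 = 622.19
RR3 = 241 / 622.19 = 0.3873

38.7%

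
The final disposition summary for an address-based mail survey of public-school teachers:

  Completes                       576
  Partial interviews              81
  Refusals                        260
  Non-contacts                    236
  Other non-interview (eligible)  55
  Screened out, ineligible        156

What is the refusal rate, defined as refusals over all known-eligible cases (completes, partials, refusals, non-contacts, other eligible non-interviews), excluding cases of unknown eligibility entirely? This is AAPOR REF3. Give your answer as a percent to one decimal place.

21.5%

Numerator → 260
Denominator → 576 + 81 + 260 + 236 + 55 = 1208
REF3 = 260 / 1208 = 0.2152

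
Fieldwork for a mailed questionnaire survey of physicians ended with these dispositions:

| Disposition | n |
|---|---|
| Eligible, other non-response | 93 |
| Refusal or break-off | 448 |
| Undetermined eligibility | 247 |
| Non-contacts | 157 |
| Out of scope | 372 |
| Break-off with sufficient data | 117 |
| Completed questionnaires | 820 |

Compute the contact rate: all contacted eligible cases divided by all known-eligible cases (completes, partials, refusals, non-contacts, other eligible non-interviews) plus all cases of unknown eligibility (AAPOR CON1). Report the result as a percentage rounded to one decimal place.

78.5%

Num: 820 + 117 + 448 + 93 = 1478
Denominator: 820 + 117 + 448 + 157 + 93 + 247 = 1882
CON1 = 1478 / 1882 = 0.7853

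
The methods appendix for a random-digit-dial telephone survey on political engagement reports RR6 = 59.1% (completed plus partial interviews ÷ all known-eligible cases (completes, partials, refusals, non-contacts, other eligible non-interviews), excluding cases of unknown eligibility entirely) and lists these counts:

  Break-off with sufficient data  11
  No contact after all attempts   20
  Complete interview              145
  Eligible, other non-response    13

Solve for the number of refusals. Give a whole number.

75

Num → 145 + 11 = 156
RR6 = 156 / D = 0.591
D = 156 / 0.591 = 264.0
Rest of base = 189
refusals = 264.0 − 189 ≈ 75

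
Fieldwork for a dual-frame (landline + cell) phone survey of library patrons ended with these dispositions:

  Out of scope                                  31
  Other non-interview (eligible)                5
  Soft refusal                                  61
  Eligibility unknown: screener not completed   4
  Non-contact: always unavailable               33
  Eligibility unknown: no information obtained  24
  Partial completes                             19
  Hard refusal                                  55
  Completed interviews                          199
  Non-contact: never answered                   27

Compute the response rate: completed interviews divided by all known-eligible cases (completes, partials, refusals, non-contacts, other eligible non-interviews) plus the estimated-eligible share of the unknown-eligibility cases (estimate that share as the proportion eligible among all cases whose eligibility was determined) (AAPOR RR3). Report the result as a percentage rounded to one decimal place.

Refusal or break-off = 55 + 61 = 116
Non-contacts = 27 + 33 = 60
Unknown if eligible = 4 + 24 = 28
Num: 199
Known eligible: 199 + 19 + 116 + 60 + 5 = 399
e = 399 / (399 + 31) = 399 / 430 = 0.9279
Estimated eligible among unknowns: 0.9279 × 28 = 25.98
Base: 399 + 25.98 = 424.98
RR3 = 199 / 424.98 = 0.4683

46.8%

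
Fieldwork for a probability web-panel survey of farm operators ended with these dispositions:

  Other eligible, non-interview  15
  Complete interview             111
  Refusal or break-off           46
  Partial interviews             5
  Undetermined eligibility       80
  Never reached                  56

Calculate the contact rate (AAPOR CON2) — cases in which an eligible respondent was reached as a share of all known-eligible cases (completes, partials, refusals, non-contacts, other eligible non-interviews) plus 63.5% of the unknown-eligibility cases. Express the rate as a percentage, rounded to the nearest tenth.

Numerator → 111 + 5 + 46 + 15 = 177
Eligible (known) → 111 + 5 + 46 + 56 + 15 = 233
e × U → 0.6350 × 80 = 50.80
Base → 233 + 50.80 = 283.80
CON2 = 177 / 283.80 = 0.6237

62.4%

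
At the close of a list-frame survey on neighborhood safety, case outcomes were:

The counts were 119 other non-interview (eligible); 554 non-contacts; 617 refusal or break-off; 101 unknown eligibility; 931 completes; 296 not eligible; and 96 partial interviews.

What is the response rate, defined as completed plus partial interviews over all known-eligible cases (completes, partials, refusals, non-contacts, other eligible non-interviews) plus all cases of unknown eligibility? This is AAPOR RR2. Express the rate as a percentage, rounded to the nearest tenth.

Top = 931 + 96 = 1027
Denominator = 931 + 96 + 617 + 554 + 119 + 101 = 2418
RR2 = 1027 / 2418 = 0.4247

42.5%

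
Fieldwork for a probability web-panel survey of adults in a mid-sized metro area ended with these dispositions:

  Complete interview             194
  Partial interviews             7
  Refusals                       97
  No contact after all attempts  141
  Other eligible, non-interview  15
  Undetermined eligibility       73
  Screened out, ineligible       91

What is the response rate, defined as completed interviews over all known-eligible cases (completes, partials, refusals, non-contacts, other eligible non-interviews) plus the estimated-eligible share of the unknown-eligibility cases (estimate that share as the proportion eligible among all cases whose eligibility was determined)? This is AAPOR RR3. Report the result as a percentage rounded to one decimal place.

37.7%

Numerator: 194
Eligible (known): 194 + 7 + 97 + 141 + 15 = 454
e = 454 / (454 + 91) = 454 / 545 = 0.8330
Eligible share of unknowns: 0.8330 × 73 = 60.81
Base: 454 + 60.81 = 514.81
RR3 = 194 / 514.81 = 0.3768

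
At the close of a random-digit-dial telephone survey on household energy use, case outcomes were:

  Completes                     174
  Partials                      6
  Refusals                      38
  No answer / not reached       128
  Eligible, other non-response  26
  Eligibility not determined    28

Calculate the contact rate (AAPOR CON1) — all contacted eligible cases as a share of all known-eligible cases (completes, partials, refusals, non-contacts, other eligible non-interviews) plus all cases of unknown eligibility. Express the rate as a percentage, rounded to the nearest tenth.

Num = 174 + 6 + 38 + 26 = 244
Base = 174 + 6 + 38 + 128 + 26 + 28 = 400
CON1 = 244 / 400 = 0.6100

61.0%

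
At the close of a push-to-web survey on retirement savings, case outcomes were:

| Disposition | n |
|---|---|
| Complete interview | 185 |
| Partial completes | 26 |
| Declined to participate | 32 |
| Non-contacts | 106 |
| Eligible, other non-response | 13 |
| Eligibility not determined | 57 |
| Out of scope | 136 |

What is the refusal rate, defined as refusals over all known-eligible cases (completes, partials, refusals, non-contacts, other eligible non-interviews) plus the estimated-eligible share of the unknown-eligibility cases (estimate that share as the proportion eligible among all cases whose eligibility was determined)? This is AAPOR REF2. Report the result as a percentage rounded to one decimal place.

Num → 32
Known eligible → 185 + 26 + 32 + 106 + 13 = 362
e = 362 / (362 + 136) = 362 / 498 = 0.7269
Eligible share of unknowns → 0.7269 × 57 = 41.43
Denom → 362 + 41.43 = 403.43
REF2 = 32 / 403.43 = 0.0793

7.9%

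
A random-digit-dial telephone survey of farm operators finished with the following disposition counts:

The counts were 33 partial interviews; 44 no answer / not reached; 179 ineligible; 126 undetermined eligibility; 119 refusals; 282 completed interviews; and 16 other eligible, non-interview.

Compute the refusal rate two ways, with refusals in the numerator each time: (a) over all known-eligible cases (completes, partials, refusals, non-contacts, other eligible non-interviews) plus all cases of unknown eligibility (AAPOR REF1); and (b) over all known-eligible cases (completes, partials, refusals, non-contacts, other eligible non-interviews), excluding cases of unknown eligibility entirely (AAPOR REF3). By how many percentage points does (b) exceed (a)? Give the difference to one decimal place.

4.9

Num: 119
Base: 282 + 33 + 119 + 44 + 16 + 126 = 620
REF1 = 119 / 620 = 0.1919
Base: 282 + 33 + 119 + 44 + 16 = 494
REF3 = 119 / 494 = 0.2409
Difference = 24.09 − 19.19 = 4.90 percentage points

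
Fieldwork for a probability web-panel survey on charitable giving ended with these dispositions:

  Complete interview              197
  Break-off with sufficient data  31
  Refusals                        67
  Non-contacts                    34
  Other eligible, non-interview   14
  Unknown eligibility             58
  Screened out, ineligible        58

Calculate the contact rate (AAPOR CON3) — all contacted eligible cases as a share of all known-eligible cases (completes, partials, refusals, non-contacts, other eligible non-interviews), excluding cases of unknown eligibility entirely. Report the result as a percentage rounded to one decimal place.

Num = 197 + 31 + 67 + 14 = 309
Denominator = 197 + 31 + 67 + 34 + 14 = 343
CON3 = 309 / 343 = 0.9009

90.1%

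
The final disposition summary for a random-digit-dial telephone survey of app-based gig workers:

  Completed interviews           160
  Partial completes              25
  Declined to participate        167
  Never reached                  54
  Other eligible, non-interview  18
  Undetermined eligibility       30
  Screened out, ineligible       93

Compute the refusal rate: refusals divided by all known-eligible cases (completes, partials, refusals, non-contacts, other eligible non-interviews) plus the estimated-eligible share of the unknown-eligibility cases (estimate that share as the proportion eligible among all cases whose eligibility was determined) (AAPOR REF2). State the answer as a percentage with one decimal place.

37.2%

Top: 167
Eligible (known): 160 + 25 + 167 + 54 + 18 = 424
e = 424 / (424 + 93) = 424 / 517 = 0.8201
Estimated eligible among unknowns: 0.8201 × 30 = 24.60
Base: 424 + 24.60 = 448.60
REF2 = 167 / 448.60 = 0.3723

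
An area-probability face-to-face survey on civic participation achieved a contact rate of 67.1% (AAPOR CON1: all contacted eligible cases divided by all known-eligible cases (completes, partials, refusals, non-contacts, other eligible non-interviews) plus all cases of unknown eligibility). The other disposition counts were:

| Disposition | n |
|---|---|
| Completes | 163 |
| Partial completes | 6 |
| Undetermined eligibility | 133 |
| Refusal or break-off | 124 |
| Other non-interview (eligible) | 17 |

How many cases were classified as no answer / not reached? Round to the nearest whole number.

19

Num = 163 + 6 + 124 + 17 = 310
CON1 = 310 / D = 0.671
D = 310 / 0.671 = 462.0
Other denominator terms total 443
no answer / not reached = 462.0 − 443 ≈ 19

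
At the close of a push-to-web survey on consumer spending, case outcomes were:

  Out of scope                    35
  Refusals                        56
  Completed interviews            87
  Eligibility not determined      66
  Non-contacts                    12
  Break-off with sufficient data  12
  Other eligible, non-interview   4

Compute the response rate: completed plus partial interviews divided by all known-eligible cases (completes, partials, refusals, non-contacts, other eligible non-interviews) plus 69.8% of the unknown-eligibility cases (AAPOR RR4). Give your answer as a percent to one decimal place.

Numerator: 87 + 12 = 99
Known eligible: 87 + 12 + 56 + 12 + 4 = 171
e × U: 0.6980 × 66 = 46.07
Denom: 171 + 46.07 = 217.07
RR4 = 99 / 217.07 = 0.4561

45.6%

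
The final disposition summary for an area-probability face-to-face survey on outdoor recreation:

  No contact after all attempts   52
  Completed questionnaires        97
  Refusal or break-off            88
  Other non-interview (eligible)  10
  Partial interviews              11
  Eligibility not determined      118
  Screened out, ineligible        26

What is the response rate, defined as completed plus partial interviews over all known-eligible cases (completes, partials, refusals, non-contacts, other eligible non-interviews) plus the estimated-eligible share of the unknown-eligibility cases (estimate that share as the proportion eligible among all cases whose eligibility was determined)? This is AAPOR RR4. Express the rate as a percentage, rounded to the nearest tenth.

Num → 97 + 11 = 108
Known eligible → 97 + 11 + 88 + 52 + 10 = 258
e = 258 / (258 + 26) = 258 / 284 = 0.9085
Estimated eligible among unknowns → 0.9085 × 118 = 107.20
Base → 258 + 107.20 = 365.20
RR4 = 108 / 365.20 = 0.2957

29.6%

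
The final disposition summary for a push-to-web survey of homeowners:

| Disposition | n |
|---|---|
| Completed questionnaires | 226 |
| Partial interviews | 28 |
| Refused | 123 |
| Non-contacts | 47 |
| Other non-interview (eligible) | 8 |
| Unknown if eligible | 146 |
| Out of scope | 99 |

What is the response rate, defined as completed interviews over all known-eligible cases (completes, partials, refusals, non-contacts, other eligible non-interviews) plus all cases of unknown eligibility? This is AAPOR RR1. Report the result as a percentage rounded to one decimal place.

Top → 226
Base → 226 + 28 + 123 + 47 + 8 + 146 = 578
RR1 = 226 / 578 = 0.3910

39.1%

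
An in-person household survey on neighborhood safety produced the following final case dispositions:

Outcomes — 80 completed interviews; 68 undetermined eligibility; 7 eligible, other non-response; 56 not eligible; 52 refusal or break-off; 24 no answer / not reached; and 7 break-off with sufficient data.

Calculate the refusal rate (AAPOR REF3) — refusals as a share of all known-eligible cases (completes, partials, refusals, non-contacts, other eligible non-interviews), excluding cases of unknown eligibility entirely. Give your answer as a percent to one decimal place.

Num = 52
Denom = 80 + 7 + 52 + 24 + 7 = 170
REF3 = 52 / 170 = 0.3059

30.6%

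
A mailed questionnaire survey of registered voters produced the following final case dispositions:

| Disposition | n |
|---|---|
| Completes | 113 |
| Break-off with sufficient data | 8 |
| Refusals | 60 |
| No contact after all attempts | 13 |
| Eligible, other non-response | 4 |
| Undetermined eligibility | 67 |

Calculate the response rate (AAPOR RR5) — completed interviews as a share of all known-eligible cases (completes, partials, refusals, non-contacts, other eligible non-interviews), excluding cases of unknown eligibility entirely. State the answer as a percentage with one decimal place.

57.1%

Top: 113
Denominator: 113 + 8 + 60 + 13 + 4 = 198
RR5 = 113 / 198 = 0.5707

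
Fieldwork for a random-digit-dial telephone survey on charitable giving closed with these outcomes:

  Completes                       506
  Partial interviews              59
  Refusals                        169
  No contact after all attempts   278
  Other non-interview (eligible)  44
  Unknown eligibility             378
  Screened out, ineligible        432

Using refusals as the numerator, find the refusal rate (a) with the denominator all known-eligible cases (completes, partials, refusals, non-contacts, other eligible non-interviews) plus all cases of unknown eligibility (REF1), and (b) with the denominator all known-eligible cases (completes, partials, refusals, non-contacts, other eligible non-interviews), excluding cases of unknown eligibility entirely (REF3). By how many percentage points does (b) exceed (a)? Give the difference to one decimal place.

Numerator = 169
Denominator = 506 + 59 + 169 + 278 + 44 + 378 = 1434
REF1 = 169 / 1434 = 0.1179
Denominator = 506 + 59 + 169 + 278 + 44 = 1056
REF3 = 169 / 1056 = 0.1600
Difference = 16.00 − 11.79 = 4.21 percentage points

4.2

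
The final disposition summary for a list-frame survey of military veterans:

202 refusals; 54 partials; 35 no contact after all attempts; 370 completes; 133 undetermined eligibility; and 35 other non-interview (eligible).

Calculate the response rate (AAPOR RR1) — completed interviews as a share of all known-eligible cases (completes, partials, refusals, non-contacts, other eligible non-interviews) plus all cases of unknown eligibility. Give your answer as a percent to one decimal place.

44.6%

Num: 370
Denom: 370 + 54 + 202 + 35 + 35 + 133 = 829
RR1 = 370 / 829 = 0.4463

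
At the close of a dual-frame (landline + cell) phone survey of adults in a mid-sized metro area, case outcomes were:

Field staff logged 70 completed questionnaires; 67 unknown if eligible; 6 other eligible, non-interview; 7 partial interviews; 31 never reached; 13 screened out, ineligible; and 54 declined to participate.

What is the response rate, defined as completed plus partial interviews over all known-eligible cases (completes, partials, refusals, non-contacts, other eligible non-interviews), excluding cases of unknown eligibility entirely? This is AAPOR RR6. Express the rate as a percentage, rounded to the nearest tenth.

45.8%

Top: 70 + 7 = 77
Denom: 70 + 7 + 54 + 31 + 6 = 168
RR6 = 77 / 168 = 0.4583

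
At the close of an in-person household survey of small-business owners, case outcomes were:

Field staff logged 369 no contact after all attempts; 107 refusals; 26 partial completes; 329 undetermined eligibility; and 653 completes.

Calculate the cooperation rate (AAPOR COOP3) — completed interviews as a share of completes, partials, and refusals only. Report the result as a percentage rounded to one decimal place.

Num → 653
Denominator → 653 + 26 + 107 = 786
COOP3 = 653 / 786 = 0.8308

83.1%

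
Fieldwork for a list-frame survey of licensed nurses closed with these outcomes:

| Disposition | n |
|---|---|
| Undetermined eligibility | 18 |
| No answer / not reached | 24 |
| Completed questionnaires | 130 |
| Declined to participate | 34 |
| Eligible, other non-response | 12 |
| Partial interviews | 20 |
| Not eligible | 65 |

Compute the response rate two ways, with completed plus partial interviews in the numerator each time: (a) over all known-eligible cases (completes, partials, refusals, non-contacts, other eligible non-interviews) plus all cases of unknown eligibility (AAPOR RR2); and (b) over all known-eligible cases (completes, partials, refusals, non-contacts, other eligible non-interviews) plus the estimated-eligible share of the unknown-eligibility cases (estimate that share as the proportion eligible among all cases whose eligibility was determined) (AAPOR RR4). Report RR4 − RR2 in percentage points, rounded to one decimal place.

1.1

Top = 130 + 20 = 150
Base = 130 + 20 + 34 + 24 + 12 + 18 = 238
RR2 = 150 / 238 = 0.6303
Known eligible = 130 + 20 + 34 + 24 + 12 = 220
e = 220 / (220 + 65) = 220 / 285 = 0.7719
Eligible share of unknowns = 0.7719 × 18 = 13.89
Base = 220 + 13.89 = 233.89
RR4 = 150 / 233.89 = 0.6413
Difference = 64.13 − 63.03 = 1.10 percentage points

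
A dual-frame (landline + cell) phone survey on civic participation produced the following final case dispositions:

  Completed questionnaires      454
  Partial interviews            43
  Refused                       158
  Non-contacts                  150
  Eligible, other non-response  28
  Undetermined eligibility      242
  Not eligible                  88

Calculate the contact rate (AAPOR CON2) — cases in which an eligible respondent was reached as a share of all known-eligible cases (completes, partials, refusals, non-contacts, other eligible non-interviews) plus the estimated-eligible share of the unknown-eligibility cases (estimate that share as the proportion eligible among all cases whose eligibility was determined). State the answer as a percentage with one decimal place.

64.9%

Top = 454 + 43 + 158 + 28 = 683
Known eligible = 454 + 43 + 158 + 150 + 28 = 833
e = 833 / (833 + 88) = 833 / 921 = 0.9045
Estimated eligible among unknowns = 0.9045 × 242 = 218.89
Denom = 833 + 218.89 = 1051.89
CON2 = 683 / 1051.89 = 0.6493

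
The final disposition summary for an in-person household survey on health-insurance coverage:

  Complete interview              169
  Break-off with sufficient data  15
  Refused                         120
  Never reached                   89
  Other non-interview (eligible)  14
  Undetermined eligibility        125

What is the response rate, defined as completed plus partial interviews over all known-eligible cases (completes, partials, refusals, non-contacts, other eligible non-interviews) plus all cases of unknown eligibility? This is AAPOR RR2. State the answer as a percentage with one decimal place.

34.6%

Num = 169 + 15 = 184
Base = 169 + 15 + 120 + 89 + 14 + 125 = 532
RR2 = 184 / 532 = 0.3459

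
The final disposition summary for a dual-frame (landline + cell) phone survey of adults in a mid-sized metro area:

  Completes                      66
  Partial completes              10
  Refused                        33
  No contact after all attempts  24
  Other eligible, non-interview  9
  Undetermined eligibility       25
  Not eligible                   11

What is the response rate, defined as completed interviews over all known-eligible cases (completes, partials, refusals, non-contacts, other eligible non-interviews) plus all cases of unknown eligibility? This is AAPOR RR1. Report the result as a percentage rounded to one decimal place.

39.5%

Top: 66
Denom: 66 + 10 + 33 + 24 + 9 + 25 = 167
RR1 = 66 / 167 = 0.3952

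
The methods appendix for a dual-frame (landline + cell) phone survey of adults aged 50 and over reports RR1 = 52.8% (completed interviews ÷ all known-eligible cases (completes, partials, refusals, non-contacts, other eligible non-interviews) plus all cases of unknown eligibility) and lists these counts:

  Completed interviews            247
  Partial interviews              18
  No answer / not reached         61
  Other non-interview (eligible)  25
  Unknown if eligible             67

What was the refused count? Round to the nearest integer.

RR1 = 247 / D = 0.528
D = 247 / 0.528 = 467.8
Remaining denominator categories sum to 418
refused = 467.8 − 418 ≈ 50

50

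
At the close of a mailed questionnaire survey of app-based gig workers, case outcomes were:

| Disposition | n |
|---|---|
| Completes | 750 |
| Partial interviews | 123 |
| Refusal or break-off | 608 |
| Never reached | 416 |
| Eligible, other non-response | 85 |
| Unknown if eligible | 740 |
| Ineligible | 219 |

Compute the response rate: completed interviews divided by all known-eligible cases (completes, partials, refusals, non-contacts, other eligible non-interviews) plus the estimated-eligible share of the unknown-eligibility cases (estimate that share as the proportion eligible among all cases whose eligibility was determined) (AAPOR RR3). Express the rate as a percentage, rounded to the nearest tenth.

Num: 750
Determined eligible: 750 + 123 + 608 + 416 + 85 = 1982
e = 1982 / (1982 + 219) = 1982 / 2201 = 0.9005
Eligible share of unknowns: 0.9005 × 740 = 666.37
Denominator: 1982 + 666.37 = 2648.37
RR3 = 750 / 2648.37 = 0.2832

28.3%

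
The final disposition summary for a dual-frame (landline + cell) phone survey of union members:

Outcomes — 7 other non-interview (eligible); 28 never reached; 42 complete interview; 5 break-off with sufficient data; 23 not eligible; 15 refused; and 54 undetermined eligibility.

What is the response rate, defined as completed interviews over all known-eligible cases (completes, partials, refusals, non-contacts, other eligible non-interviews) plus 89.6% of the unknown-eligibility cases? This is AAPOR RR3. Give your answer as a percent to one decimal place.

28.9%

Numerator → 42
Determined eligible → 42 + 5 + 15 + 28 + 7 = 97
e × U → 0.8960 × 54 = 48.38
Denominator → 97 + 48.38 = 145.38
RR3 = 42 / 145.38 = 0.2889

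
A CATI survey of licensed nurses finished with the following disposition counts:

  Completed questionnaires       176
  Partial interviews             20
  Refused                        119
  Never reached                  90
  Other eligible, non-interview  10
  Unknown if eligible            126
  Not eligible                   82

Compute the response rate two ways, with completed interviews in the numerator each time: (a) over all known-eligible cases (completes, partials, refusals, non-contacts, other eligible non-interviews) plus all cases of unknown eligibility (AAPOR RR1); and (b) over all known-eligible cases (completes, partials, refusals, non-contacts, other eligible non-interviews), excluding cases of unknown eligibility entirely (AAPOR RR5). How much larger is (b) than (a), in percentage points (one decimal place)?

9.9

Top → 176
Denominator → 176 + 20 + 119 + 90 + 10 + 126 = 541
RR1 = 176 / 541 = 0.3253
Denominator → 176 + 20 + 119 + 90 + 10 = 415
RR5 = 176 / 415 = 0.4241
Difference = 42.41 − 32.53 = 9.88 percentage points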